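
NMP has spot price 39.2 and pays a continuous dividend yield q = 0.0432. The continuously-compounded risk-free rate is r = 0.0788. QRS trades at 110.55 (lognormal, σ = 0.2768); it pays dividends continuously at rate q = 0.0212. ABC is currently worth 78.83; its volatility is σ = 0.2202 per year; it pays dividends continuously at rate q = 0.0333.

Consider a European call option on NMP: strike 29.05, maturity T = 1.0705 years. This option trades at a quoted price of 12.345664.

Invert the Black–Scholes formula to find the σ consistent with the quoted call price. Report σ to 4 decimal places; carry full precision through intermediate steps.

At σ = 0.4117 the Black–Scholes value reproduces the quote:
σ√T = 0.4117·√1.0705 = 0.425965
d₁ = (ln(S/K) + (r−q+σ²/2)T) / (σ√T) = (ln(39.2/29.05) + (0.0788−0.0432+0.4117²/2)·1.0705) / 0.425965 = (0.299658 + 0.128833) / 0.425965 = 1.005930
d₂ = d₁ − σ√T = 1.005930 − 0.425965 = 0.579965
e^{−rT} = 0.919105
e^{−qT} = 0.954807
N(d₁) = 0.842775,  N(d₂) = 0.719031
V = S·e^{−qT}·N(d₁) − K·e^{−rT}·N(d₂) = 31.543778 − 19.198113 = 12.345664 (the quoted price), and the Black–Scholes price is strictly increasing in σ, so σ is unique

sigma = 0.4117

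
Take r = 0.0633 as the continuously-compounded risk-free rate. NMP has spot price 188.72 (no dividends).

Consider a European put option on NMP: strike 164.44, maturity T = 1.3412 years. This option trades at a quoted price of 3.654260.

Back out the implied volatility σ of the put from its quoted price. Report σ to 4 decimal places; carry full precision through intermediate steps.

At σ = 0.2033 the Black–Scholes value reproduces the quote:
σ√T = 0.2033·√1.3412 = 0.235442
d₁ = (ln(S/K) + (r+σ²/2)T) / (σ√T) = (ln(188.72/164.44) + (0.0633+0.2033²/2)·1.3412) / 0.235442 = (0.137719 + 0.112614) / 0.235442 = 1.063247
d₂ = d₁ − σ√T = 1.063247 − 0.235442 = 0.827805
e^{−rT} = 0.918606
N(−d₁) = 0.143835,  N(−d₂) = 0.203890
V = K·e^{−rT}·N(−d₂) − S·N(−d₁) = 30.798796 − 27.144536 = 3.654260 (the quoted price), and the Black–Scholes price is strictly increasing in σ, so σ is unique

sigma = 0.2033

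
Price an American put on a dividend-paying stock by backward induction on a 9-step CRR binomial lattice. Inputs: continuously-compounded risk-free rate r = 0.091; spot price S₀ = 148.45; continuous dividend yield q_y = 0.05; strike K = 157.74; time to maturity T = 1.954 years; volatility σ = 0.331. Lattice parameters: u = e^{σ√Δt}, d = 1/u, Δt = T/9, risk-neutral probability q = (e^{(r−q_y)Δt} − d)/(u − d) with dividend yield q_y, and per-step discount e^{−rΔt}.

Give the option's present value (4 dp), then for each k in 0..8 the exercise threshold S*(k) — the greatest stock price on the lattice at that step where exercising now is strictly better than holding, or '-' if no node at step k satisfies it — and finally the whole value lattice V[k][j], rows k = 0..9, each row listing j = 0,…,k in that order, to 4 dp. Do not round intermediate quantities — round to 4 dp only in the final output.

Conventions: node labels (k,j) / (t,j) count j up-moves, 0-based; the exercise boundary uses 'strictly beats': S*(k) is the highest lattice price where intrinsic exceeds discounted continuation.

Δt=0.21711, u=1.16676, d=0.85707, q=0.49039, disc=e^(-rΔt)=0.98044
k=9 terminal: V=max(K-S,0) → 120.6934 107.3074 89.0847 64.2777 30.5072 0.0000 0.0000 0.0000 0.0000 0.0000
k=8: j=0 S=43.2245 intr=114.5155 cont=111.8963 V=114.5155[EX]; j=1 S=58.8427 intr=98.8973 cont=96.4467 V=98.8973[EX]; j=2 S=80.1042 intr=77.6358 cont=75.4148 V=77.6358[EX]; j=3 S=109.0480 intr=48.6920 cont=46.7835 V=48.6920[EX]; j=4 S=148.4500 intr=9.2900 cont=15.2426 V=15.2426[hold]; j=5 S=202.0890 intr=0.0000 cont=0.0000 V=0.0000[hold]; j=6 S=275.1093 intr=0.0000 cont=0.0000 V=0.0000[hold]; j=7 S=374.5138 intr=0.0000 cont=0.0000 V=0.0000[hold]; j=8 S=509.8358 intr=0.0000 cont=0.0000 V=0.0000[hold]  S*(8)=109.0480
k=7: j=0 S=50.4326 intr=107.3074 cont=104.7660 V=107.3074[EX]; j=1 S=68.6553 intr=89.0847 cont=86.7401 V=89.0847[EX]; j=2 S=93.4623 intr=64.2777 cont=62.2009 V=64.2777[EX]; j=3 S=127.2328 intr=30.5072 cont=31.6571 V=31.6571[hold]; j=4 S=173.2054 intr=0.0000 cont=7.6158 V=7.6158[hold]; j=5 S=235.7892 intr=0.0000 cont=0.0000 V=0.0000[hold]; j=6 S=320.9863 intr=0.0000 cont=0.0000 V=0.0000[hold]; j=7 S=436.9674 intr=0.0000 cont=0.0000 V=0.0000[hold]  S*(7)=93.4623
k=6: j=0 S=58.8427 intr=98.8973 cont=96.4467 V=98.8973[EX]; j=1 S=80.1042 intr=77.6358 cont=75.4148 V=77.6358[EX]; j=2 S=109.0480 intr=48.6920 cont=47.3363 V=48.6920[EX]; j=3 S=148.4500 intr=9.2900 cont=19.4788 V=19.4788[hold]; j=4 S=202.0890 intr=0.0000 cont=3.8052 V=3.8052[hold]; j=5 S=275.1093 intr=0.0000 cont=0.0000 V=0.0000[hold]; j=6 S=374.5138 intr=0.0000 cont=0.0000 V=0.0000[hold]  S*(6)=109.0480
k=5: j=0 S=68.6553 intr=89.0847 cont=86.7401 V=89.0847[EX]; j=1 S=93.4623 intr=64.2777 cont=62.2009 V=64.2777[EX]; j=2 S=127.2328 intr=30.5072 cont=33.6938 V=33.6938[hold]; j=3 S=173.2054 intr=0.0000 cont=11.5619 V=11.5619[hold]; j=4 S=235.7892 intr=0.0000 cont=1.9012 V=1.9012[hold]; j=5 S=320.9863 intr=0.0000 cont=0.0000 V=0.0000[hold]  S*(5)=93.4623
k=4: j=0 S=80.1042 intr=77.6358 cont=75.4148 V=77.6358[EX]; j=1 S=109.0480 intr=48.6920 cont=48.3156 V=48.6920[EX]; j=2 S=148.4500 intr=9.2900 cont=22.3937 V=22.3937[hold]; j=3 S=202.0890 intr=0.0000 cont=6.6909 V=6.6909[hold]; j=4 S=275.1093 intr=0.0000 cont=0.9499 V=0.9499[hold]  S*(4)=109.0480
k=3: j=0 S=93.4623 intr=64.2777 cont=62.2009 V=64.2777[EX]; j=1 S=127.2328 intr=30.5072 cont=35.0953 V=35.0953[hold]; j=2 S=173.2054 intr=0.0000 cont=14.4057 V=14.4057[hold]; j=3 S=235.7892 intr=0.0000 cont=3.7997 V=3.7997[hold]  S*(3)=93.4623
k=2: j=0 S=109.0480 intr=48.6920 cont=48.9894 V=48.9894[hold]; j=1 S=148.4500 intr=9.2900 cont=24.4612 V=24.4612[hold]; j=2 S=202.0890 intr=0.0000 cont=9.0246 V=9.0246[hold]  S*(2)=-
k=1: j=0 S=127.2328 intr=30.5072 cont=36.2379 V=36.2379[hold]; j=1 S=173.2054 intr=0.0000 cont=16.5608 V=16.5608[hold]  S*(1)=-
k=0: j=0 S=148.4500 intr=9.2900 cont=26.0683 V=26.0683[hold]  S*(0)=-

price = 26.0683
boundary = - - - 93.4623 109.0480 93.4623 109.0480 93.4623 109.0480
tree:
26.0683
36.2379 16.5608
48.9894 24.4612 9.0246
64.2777 35.0953 14.4057 3.7997
77.6358 48.6920 22.3937 6.6909 0.9499
89.0847 64.2777 33.6938 11.5619 1.9012 0.0000
98.8973 77.6358 48.6920 19.4788 3.8052 0.0000 0.0000
107.3074 89.0847 64.2777 31.6571 7.6158 0.0000 0.0000 0.0000
114.5155 98.8973 77.6358 48.6920 15.2426 0.0000 0.0000 0.0000 0.0000
120.6934 107.3074 89.0847 64.2777 30.5072 0.0000 0.0000 0.0000 0.0000 0.0000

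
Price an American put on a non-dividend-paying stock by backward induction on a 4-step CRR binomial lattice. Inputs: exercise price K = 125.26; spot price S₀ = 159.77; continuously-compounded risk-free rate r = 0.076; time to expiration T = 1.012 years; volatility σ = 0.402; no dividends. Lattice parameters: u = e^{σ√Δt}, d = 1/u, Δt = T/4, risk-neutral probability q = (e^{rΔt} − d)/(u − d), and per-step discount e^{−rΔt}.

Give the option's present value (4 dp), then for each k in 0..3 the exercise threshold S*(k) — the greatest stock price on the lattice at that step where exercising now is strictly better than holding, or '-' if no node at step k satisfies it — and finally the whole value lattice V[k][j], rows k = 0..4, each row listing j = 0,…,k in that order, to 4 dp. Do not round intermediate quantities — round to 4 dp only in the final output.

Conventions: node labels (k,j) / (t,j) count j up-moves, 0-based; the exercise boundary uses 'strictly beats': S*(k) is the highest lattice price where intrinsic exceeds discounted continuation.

Δt=0.25300, u=1.22410, d=0.81693, q=0.49730, disc=e^(-rΔt)=0.98096
k=4 terminal: V=max(K-S,0) → 54.1004 18.6337 0.0000 0.0000 0.0000
k=3: j=0 S=87.1062 intr=38.1538 cont=35.7683 V=38.1538[EX]; j=1 S=130.5208 intr=0.0000 cont=9.1887 V=9.1887[hold]; j=2 S=195.5738 intr=0.0000 cont=0.0000 V=0.0000[hold]; j=3 S=293.0498 intr=0.0000 cont=0.0000 V=0.0000[hold]  S*(3)=87.1062
k=2: j=0 S=106.6263 intr=18.6337 cont=23.2971 V=23.2971[hold]; j=1 S=159.7700 intr=0.0000 cont=4.5312 V=4.5312[hold]; j=2 S=239.4010 intr=0.0000 cont=0.0000 V=0.0000[hold]  S*(2)=-
k=1: j=0 S=130.5208 intr=0.0000 cont=13.6988 V=13.6988[hold]; j=1 S=195.5738 intr=0.0000 cont=2.2344 V=2.2344[hold]  S*(1)=-
k=0: j=0 S=159.7700 intr=0.0000 cont=7.8453 V=7.8453[hold]  S*(0)=-

price = 7.8453
boundary = - - - 87.1062
tree:
7.8453
13.6988 2.2344
23.2971 4.5312 0.0000
38.1538 9.1887 0.0000 0.0000
54.1004 18.6337 0.0000 0.0000 0.0000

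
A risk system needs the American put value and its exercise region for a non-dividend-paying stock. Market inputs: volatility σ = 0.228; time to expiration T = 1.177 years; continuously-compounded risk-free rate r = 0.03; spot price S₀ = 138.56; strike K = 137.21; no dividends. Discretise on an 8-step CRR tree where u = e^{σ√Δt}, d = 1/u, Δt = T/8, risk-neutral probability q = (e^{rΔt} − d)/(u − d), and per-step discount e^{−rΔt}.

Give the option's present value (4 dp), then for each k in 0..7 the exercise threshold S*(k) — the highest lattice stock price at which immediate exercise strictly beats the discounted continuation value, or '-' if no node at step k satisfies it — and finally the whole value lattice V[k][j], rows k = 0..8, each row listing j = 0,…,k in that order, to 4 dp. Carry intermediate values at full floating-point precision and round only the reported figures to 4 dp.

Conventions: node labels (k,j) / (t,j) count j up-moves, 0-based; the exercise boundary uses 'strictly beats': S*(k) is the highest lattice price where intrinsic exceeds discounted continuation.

Δt=0.14713, u=1.09139, d=0.91626, q=0.50341, disc=e^(-rΔt)=0.99560
k=8 terminal: V=max(K-S,0) → 68.3776 55.2213 39.5503 20.8841 0.0000 0.0000 0.0000 0.0000 0.0000
k=7: j=0 S=75.1231 intr=62.0869 cont=61.4827 V=62.0869[EX]; j=1 S=89.4818 intr=47.7282 cont=47.1239 V=47.7282[EX]; j=2 S=106.5850 intr=30.6250 cont=30.0208 V=30.6250[EX]; j=3 S=126.9572 intr=10.2528 cont=10.3252 V=10.3252[hold]; j=4 S=151.2232 intr=0.0000 cont=0.0000 V=0.0000[hold]; j=5 S=180.1274 intr=0.0000 cont=0.0000 V=0.0000[hold]; j=6 S=214.5562 intr=0.0000 cont=0.0000 V=0.0000[hold]; j=7 S=255.5656 intr=0.0000 cont=0.0000 V=0.0000[hold]  S*(7)=106.5850
k=6: j=0 S=81.9887 intr=55.2213 cont=54.6170 V=55.2213[EX]; j=1 S=97.6597 intr=39.5503 cont=38.9460 V=39.5503[EX]; j=2 S=116.3259 intr=20.8841 cont=20.3160 V=20.8841[EX]; j=3 S=138.5600 intr=0.0000 cont=5.1048 V=5.1048[hold]; j=4 S=165.0438 intr=0.0000 cont=0.0000 V=0.0000[hold]; j=5 S=196.5896 intr=0.0000 cont=0.0000 V=0.0000[hold]; j=6 S=234.1649 intr=0.0000 cont=0.0000 V=0.0000[hold]  S*(6)=116.3259
k=5: j=0 S=89.4818 intr=47.7282 cont=47.1239 V=47.7282[EX]; j=1 S=106.5850 intr=30.6250 cont=30.0208 V=30.6250[EX]; j=2 S=126.9572 intr=10.2528 cont=12.8837 V=12.8837[hold]; j=3 S=151.2232 intr=0.0000 cont=2.5238 V=2.5238[hold]; j=4 S=180.1274 intr=0.0000 cont=0.0000 V=0.0000[hold]; j=5 S=214.5562 intr=0.0000 cont=0.0000 V=0.0000[hold]  S*(5)=106.5850
k=4: j=0 S=97.6597 intr=39.5503 cont=38.9460 V=39.5503[EX]; j=1 S=116.3259 intr=20.8841 cont=21.5983 V=21.5983[hold]; j=2 S=138.5600 intr=0.0000 cont=7.6347 V=7.6347[hold]; j=3 S=165.0438 intr=0.0000 cont=1.2478 V=1.2478[hold]; j=4 S=196.5896 intr=0.0000 cont=0.0000 V=0.0000[hold]  S*(4)=97.6597
k=3: j=0 S=106.5850 intr=30.6250 cont=30.3788 V=30.6250[EX]; j=1 S=126.9572 intr=10.2528 cont=14.5047 V=14.5047[hold]; j=2 S=151.2232 intr=0.0000 cont=4.4000 V=4.4000[hold]; j=3 S=180.1274 intr=0.0000 cont=0.6169 V=0.6169[hold]  S*(3)=106.5850
k=2: j=0 S=116.3259 intr=20.8841 cont=22.4108 V=22.4108[hold]; j=1 S=138.5600 intr=0.0000 cont=9.3764 V=9.3764[hold]; j=2 S=165.0438 intr=0.0000 cont=2.4846 V=2.4846[hold]  S*(2)=-
k=1: j=0 S=126.9572 intr=10.2528 cont=15.7794 V=15.7794[hold]; j=1 S=151.2232 intr=0.0000 cont=5.8810 V=5.8810[hold]  S*(1)=-
k=0: j=0 S=138.5600 intr=0.0000 cont=10.7489 V=10.7489[hold]  S*(0)=-

price = 10.7489
boundary = - - - 106.5850 97.6597 106.5850 116.3259 106.5850
tree:
10.7489
15.7794 5.8810
22.4108 9.3764 2.4846
30.6250 14.5047 4.4000 0.6169
39.5503 21.5983 7.6347 1.2478 0.0000
47.7282 30.6250 12.8837 2.5238 0.0000 0.0000
55.2213 39.5503 20.8841 5.1048 0.0000 0.0000 0.0000
62.0869 47.7282 30.6250 10.3252 0.0000 0.0000 0.0000 0.0000
68.3776 55.2213 39.5503 20.8841 0.0000 0.0000 0.0000 0.0000 0.0000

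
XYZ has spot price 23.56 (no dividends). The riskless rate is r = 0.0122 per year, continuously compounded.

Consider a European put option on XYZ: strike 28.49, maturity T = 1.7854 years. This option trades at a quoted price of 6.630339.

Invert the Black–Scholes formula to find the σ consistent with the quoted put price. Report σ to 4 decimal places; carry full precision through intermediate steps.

At σ = 0.3031 the Black–Scholes value reproduces the quote:
σ√T = 0.3031·√1.7854 = 0.404999
d₁ = (ln(S/K) + (r+σ²/2)T) / (σ√T) = (ln(23.56/28.49) + (0.0122+0.3031²/2)·1.7854) / 0.404999 = (-0.190003 + 0.103794) / 0.404999 = -0.212862
d₂ = d₁ − σ√T = -0.212862 − 0.404999 = -0.617861
e^{−rT} = 0.978454
N(−d₁) = 0.584283,  N(−d₂) = 0.731666
V = K·e^{−rT}·N(−d₂) − S·N(−d₁) = 20.396040 − 13.765702 = 6.630339 (matching the quote); vega is positive throughout, so no other σ reproduces this price

sigma = 0.3031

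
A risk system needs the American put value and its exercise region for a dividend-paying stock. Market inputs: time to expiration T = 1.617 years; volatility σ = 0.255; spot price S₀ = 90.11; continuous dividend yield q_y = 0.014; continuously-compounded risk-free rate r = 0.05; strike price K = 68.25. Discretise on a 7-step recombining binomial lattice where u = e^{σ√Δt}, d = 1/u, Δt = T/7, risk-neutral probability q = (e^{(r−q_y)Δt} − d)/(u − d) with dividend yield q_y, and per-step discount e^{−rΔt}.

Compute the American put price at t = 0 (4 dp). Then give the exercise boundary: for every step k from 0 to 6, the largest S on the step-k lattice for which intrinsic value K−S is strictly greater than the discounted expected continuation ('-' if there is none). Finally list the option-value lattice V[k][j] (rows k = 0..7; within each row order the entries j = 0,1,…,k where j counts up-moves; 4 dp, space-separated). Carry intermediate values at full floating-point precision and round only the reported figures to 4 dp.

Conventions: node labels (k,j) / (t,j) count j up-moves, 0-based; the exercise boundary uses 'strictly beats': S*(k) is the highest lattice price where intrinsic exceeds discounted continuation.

price = 2.1012
boundary = - - - - - 48.8246 55.1907
tree:
2.1012
3.4811 0.7883
5.6352 1.4363 0.1672
8.8633 2.5806 0.3405 0.0000
13.4391 4.5535 0.6937 0.0000 0.0000
19.4254 7.8433 1.4130 0.0000 0.0000 0.0000
25.0571 13.0593 2.8783 0.0000 0.0000 0.0000 0.0000
30.0393 19.4254 5.8632 0.0000 0.0000 0.0000 0.0000 0.0000

Δt=0.23100, u=1.13039, d=0.88465, q=0.50338, disc=e^(-rΔt)=0.98852
k=7 terminal: V=max(K-S,0) → 30.0393 19.4254 5.8632 0.0000 0.0000 0.0000 0.0000 0.0000
k=6: j=0 S=43.1929 intr=25.0571 cont=24.4128 V=25.0571[EX]; j=1 S=55.1907 intr=13.0593 cont=12.4538 V=13.0593[EX]; j=2 S=70.5211 intr=0.0000 cont=2.8783 V=2.8783[hold]; j=3 S=90.1100 intr=0.0000 cont=0.0000 V=0.0000[hold]; j=4 S=115.1401 intr=0.0000 cont=0.0000 V=0.0000[hold]; j=5 S=147.1229 intr=0.0000 cont=0.0000 V=0.0000[hold]; j=6 S=187.9896 intr=0.0000 cont=0.0000 V=0.0000[hold]  S*(6)=55.1907
k=5: j=0 S=48.8246 intr=19.4254 cont=18.7993 V=19.4254[EX]; j=1 S=62.3868 intr=5.8632 cont=7.8433 V=7.8433[hold]; j=2 S=79.7161 intr=0.0000 cont=1.4130 V=1.4130[hold]; j=3 S=101.8591 intr=0.0000 cont=0.0000 V=0.0000[hold]; j=4 S=130.1528 intr=0.0000 cont=0.0000 V=0.0000[hold]; j=5 S=166.3057 intr=0.0000 cont=0.0000 V=0.0000[hold]  S*(5)=48.8246
k=4: j=0 S=55.1907 intr=13.0593 cont=13.4391 V=13.4391[hold]; j=1 S=70.5211 intr=0.0000 cont=4.5535 V=4.5535[hold]; j=2 S=90.1100 intr=0.0000 cont=0.6937 V=0.6937[hold]; j=3 S=115.1401 intr=0.0000 cont=0.0000 V=0.0000[hold]; j=4 S=147.1229 intr=0.0000 cont=0.0000 V=0.0000[hold]  S*(4)=-
k=3: j=0 S=62.3868 intr=5.8632 cont=8.8633 V=8.8633[hold]; j=1 S=79.7161 intr=0.0000 cont=2.5806 V=2.5806[hold]; j=2 S=101.8591 intr=0.0000 cont=0.3405 V=0.3405[hold]; j=3 S=130.1528 intr=0.0000 cont=0.0000 V=0.0000[hold]  S*(3)=-
k=2: j=0 S=70.5211 intr=0.0000 cont=5.6352 V=5.6352[hold]; j=1 S=90.1100 intr=0.0000 cont=1.4363 V=1.4363[hold]; j=2 S=115.1401 intr=0.0000 cont=0.1672 V=0.1672[hold]  S*(2)=-
k=1: j=0 S=79.7161 intr=0.0000 cont=3.4811 V=3.4811[hold]; j=1 S=101.8591 intr=0.0000 cont=0.7883 V=0.7883[hold]  S*(1)=-
k=0: j=0 S=90.1100 intr=0.0000 cont=2.1012 V=2.1012[hold]  S*(0)=-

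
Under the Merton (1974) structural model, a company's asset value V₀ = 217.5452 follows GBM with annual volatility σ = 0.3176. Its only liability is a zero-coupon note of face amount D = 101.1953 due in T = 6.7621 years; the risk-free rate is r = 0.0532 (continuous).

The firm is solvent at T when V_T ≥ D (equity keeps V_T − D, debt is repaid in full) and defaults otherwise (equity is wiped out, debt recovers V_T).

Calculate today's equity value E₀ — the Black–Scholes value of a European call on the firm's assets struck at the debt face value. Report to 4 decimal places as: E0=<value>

Work the structural quantities from V₀ = 217.5452 against face 101.1953:
d₁ = [ln(V₀/D) + (r + σ²/2)T] / (σ√T)
   = [ln(217.5452/101.1953) + (0.0532 + 0.5·0.3176²)·6.7621] / (0.3176·√6.7621)
   = [0.765354 + 0.700789] / 0.825888 = 1.775233
d₂ = d₁ − σ√T = 1.775233 − 0.825888 = 0.949344
N(d₁) = 0.962070,  N(d₂) = 0.828777,  e^(−rT) = 0.697855
E₀ = V₀·N(d₁) − D·e^(−rT)·N(d₂)
   = 217.5452·0.962070 − 101.1953·0.697855·0.828777 = 150.765798

E0=150.7658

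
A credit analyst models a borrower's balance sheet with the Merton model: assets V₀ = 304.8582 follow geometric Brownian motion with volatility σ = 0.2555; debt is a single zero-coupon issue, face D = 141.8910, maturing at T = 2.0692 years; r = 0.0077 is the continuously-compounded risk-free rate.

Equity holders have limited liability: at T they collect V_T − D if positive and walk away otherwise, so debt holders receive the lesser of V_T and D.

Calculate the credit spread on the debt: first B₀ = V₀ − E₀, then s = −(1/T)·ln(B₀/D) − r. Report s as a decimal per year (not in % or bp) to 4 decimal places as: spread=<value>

spread=0.0016

Apply the equity-as-call identities (strike 141.8910, horizon 2.0692 years):
d₁ = [ln(V₀/D) + (r + σ²/2)T] / (σ√T)
   = [ln(304.8582/141.8910) + (0.0077 + 0.5·0.2555²)·2.0692] / (0.2555·√2.0692)
   = [0.764788 + 0.083472] / 0.367529 = 2.308004
d₂ = d₁ − σ√T = 2.308004 − 0.367529 = 1.940474
N(d₁) = 0.989501,  N(d₂) = 0.973839,  e^(−rT) = 0.984193
E₀ = V₀·N(d₁) − D·e^(−rT)·N(d₂)
   = 304.8582·0.989501 − 141.8910·0.984193·0.973839 = 165.662506
B₀ = V₀ − E₀ = 304.8582 − 165.662506 = 139.195694
spread = −(1/T)·ln(B₀/D) − r = −(1/2.0692)·ln(139.195694/141.8910) − 0.0077 = 0.00156848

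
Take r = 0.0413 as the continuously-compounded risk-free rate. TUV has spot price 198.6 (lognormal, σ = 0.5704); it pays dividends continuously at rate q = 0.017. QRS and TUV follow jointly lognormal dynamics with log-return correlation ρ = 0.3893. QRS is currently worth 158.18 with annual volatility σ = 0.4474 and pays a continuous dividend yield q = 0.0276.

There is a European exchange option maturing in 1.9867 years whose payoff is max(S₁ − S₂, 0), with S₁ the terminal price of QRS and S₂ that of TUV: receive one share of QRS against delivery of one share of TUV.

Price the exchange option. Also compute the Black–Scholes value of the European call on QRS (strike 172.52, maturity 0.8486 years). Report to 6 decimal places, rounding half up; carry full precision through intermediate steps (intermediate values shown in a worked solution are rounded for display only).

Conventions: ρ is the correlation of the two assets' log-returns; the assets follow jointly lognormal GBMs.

σ_eff = √(σ₁² + σ₂² − 2ρσ₁σ₂) = √(0.4474² + 0.5704² − 2·0.3893·0.4474·0.5704) = 0.571687
d₁ = (ln(S₁/S₂) + (q₂ − q₁ + σ_eff²/2)T) / (σ_eff√T) = (ln(158.18/198.6) + (0.017 − 0.0276 + 0.163413)·1.9867) / 0.805795 = 0.094360
d₂ = d₁ − σ_eff√T = 0.094360 − 0.805795 = -0.711435
N(d₁) = 0.537588,  N(d₂) = 0.238407
V = S₁·e^{−q₁T}·N(d₁) − S₂·e^{−q₂T}·N(d₂) = 80.498520 − 45.775272 = 34.723248
[vanilla: QRS call K=172.52]
σ√T = 0.4474·√0.8486 = 0.412143
d₁ = (ln(S/K) + (r−q+σ²/2)T) / (σ√T) = (ln(158.18/172.52) + (0.0413−0.0276+0.4474²/2)·0.8486) / 0.412143 = (-0.086780 + 0.096557) / 0.412143 = 0.023722
d₂ = d₁ − σ√T = 0.023722 − 0.412143 = -0.388420
e^{−rT} = 0.965560
e^{−qT} = 0.976851
N(d₁) = 0.509463,  N(d₂) = 0.348853
price = S·e^{−qT}·N(d₁) − K·e^{−rT}·N(d₂) = 78.721335 − 58.111298 = 20.610037

exchange price = 34.723248
price(QRS call K=172.52) = 20.610037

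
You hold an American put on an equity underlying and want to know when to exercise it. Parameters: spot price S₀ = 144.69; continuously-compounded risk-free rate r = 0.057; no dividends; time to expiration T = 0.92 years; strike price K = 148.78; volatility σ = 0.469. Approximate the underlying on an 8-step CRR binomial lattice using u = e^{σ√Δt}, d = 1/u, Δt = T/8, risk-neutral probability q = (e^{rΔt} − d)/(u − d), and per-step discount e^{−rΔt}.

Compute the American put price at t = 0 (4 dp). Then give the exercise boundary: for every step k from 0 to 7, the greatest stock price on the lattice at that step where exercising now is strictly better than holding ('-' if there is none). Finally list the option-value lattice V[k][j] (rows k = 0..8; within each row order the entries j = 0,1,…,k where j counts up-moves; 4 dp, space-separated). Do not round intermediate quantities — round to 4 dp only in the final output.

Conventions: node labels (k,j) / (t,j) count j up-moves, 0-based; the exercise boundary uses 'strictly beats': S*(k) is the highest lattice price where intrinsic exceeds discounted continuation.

price = 24.6228
boundary = - - - 89.7885 76.5857 89.7885 105.2672 123.4144
tree:
24.6228
34.0539 14.7796
45.6339 22.0202 7.1663
58.9915 31.8399 11.7221 2.3468
72.1943 44.3586 18.7627 4.2828 0.2893
83.4556 58.9915 29.1706 7.7852 0.5609 0.0000
93.0611 72.1943 43.5128 14.0887 1.0877 0.0000 0.0000
101.2541 83.4556 58.9915 25.3656 2.1092 0.0000 0.0000 0.0000
108.2425 93.0611 72.1943 43.5128 4.0900 0.0000 0.0000 0.0000 0.0000

Δt=0.11500, u=1.17239, d=0.85296, q=0.48091, disc=e^(-rΔt)=0.99347
k=8 terminal: V=max(K-S,0) → 108.2425 93.0611 72.1943 43.5128 4.0900 0.0000 0.0000 0.0000 0.0000
k=7: j=0 S=47.5259 intr=101.2541 cont=100.2821 V=101.2541[EX]; j=1 S=65.3244 intr=83.4556 cont=82.4836 V=83.4556[EX]; j=2 S=89.7885 intr=58.9915 cont=58.0195 V=58.9915[EX]; j=3 S=123.4144 intr=25.3656 cont=24.3935 V=25.3656[EX]; j=4 S=169.6333 intr=0.0000 cont=2.1092 V=2.1092[hold]; j=5 S=233.1613 intr=0.0000 cont=0.0000 V=0.0000[hold]; j=6 S=320.4806 intr=0.0000 cont=0.0000 V=0.0000[hold]; j=7 S=440.5011 intr=0.0000 cont=0.0000 V=0.0000[hold]  S*(7)=123.4144
k=6: j=0 S=55.7189 intr=93.0611 cont=92.0890 V=93.0611[EX]; j=1 S=76.5857 intr=72.1943 cont=71.2222 V=72.1943[EX]; j=2 S=105.2672 intr=43.5128 cont=42.5407 V=43.5128[EX]; j=3 S=144.6900 intr=4.0900 cont=14.0887 V=14.0887[hold]; j=4 S=198.8767 intr=0.0000 cont=1.0877 V=1.0877[hold]; j=5 S=273.3563 intr=0.0000 cont=0.0000 V=0.0000[hold]; j=6 S=375.7287 intr=0.0000 cont=0.0000 V=0.0000[hold]  S*(6)=105.2672
k=5: j=0 S=65.3244 intr=83.4556 cont=82.4836 V=83.4556[EX]; j=1 S=89.7885 intr=58.9915 cont=58.0195 V=58.9915[EX]; j=2 S=123.4144 intr=25.3656 cont=29.1706 V=29.1706[hold]; j=3 S=169.6333 intr=0.0000 cont=7.7852 V=7.7852[hold]; j=4 S=233.1613 intr=0.0000 cont=0.5609 V=0.5609[hold]; j=5 S=320.4806 intr=0.0000 cont=0.0000 V=0.0000[hold]  S*(5)=89.7885
k=4: j=0 S=76.5857 intr=72.1943 cont=71.2222 V=72.1943[EX]; j=1 S=105.2672 intr=43.5128 cont=44.3586 V=44.3586[hold]; j=2 S=144.6900 intr=4.0900 cont=18.7627 V=18.7627[hold]; j=3 S=198.8767 intr=0.0000 cont=4.2828 V=4.2828[hold]; j=4 S=273.3563 intr=0.0000 cont=0.2893 V=0.2893[hold]  S*(4)=76.5857
k=3: j=0 S=89.7885 intr=58.9915 cont=58.4236 V=58.9915[EX]; j=1 S=123.4144 intr=25.3656 cont=31.8399 V=31.8399[hold]; j=2 S=169.6333 intr=0.0000 cont=11.7221 V=11.7221[hold]; j=3 S=233.1613 intr=0.0000 cont=2.3468 V=2.3468[hold]  S*(3)=89.7885
k=2: j=0 S=105.2672 intr=43.5128 cont=45.6339 V=45.6339[hold]; j=1 S=144.6900 intr=4.0900 cont=22.0202 V=22.0202[hold]; j=2 S=198.8767 intr=0.0000 cont=7.1663 V=7.1663[hold]  S*(2)=-
k=1: j=0 S=123.4144 intr=25.3656 cont=34.0539 V=34.0539[hold]; j=1 S=169.6333 intr=0.0000 cont=14.7796 V=14.7796[hold]  S*(1)=-
k=0: j=0 S=144.6900 intr=4.0900 cont=24.6228 V=24.6228[hold]  S*(0)=-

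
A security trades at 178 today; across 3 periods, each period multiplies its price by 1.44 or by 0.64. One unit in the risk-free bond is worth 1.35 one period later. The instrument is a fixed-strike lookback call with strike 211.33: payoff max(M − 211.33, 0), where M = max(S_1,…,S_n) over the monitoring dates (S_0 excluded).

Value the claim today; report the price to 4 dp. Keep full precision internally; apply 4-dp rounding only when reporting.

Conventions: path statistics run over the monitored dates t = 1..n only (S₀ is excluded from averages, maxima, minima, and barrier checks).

price = 99.3731

With p* = (R−d)/(u−d) = 0.8875, sum probability × payoff across the paths and divide by R^3.
Enumerate all 2^3 = 8 price paths (U = up ×1.44, D = down ×0.64); each path with k up-moves has probability p*^k·(1−p*)^(3−k).
DDD: M=113.9200, payoff=0.0000, prob=0.001424
UDD: M=256.3200, payoff=44.9900, prob=0.011232
DUD: M=164.0448, payoff=0.0000, prob=0.011232
UUD: M=369.1008, payoff=157.7708, prob=0.088611
DDU: M=113.9200, payoff=0.0000, prob=0.011232
UDU: M=256.3200, payoff=44.9900, prob=0.088611
DUU: M=236.2245, payoff=24.8945, prob=0.088611
UUU: M=531.5052, payoff=320.1752, prob=0.699045
Price = Σ prob·payoff / R^3 = 244.495000 / 2.460375 = 99.3731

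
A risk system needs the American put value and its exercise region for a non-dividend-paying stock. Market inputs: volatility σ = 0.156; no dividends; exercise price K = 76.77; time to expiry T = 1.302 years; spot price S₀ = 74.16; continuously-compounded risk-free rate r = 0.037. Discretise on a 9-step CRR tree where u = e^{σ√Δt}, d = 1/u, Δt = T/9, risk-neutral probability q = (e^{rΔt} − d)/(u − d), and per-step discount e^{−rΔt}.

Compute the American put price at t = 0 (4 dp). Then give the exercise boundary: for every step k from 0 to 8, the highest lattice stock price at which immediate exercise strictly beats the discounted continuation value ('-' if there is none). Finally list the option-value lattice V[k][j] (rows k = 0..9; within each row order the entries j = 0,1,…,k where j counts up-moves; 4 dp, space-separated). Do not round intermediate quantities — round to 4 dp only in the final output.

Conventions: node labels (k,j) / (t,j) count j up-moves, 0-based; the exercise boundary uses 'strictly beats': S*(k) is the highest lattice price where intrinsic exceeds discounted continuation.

price = 5.2815
boundary = - - 65.8616 62.0674 65.8616 62.0674 65.8616 69.8877 65.8616
tree:
5.2815
7.7134 3.1816
10.9084 4.9624 1.6368
14.7026 7.4961 2.7692 0.6507
18.2782 10.9084 4.5504 1.2201 0.1531
21.6479 14.7026 7.2095 2.2419 0.3277 0.0000
24.8234 18.2782 10.9084 4.0071 0.7015 0.0000 0.0000
27.8160 21.6479 14.7026 6.8823 1.5017 0.0000 0.0000 0.0000
30.6361 24.8234 18.2782 10.9084 3.2149 0.0000 0.0000 0.0000 0.0000
33.2938 27.8160 21.6479 14.7026 6.8823 0.0000 0.0000 0.0000 0.0000 0.0000

params: Δt=0.14467 u=1.06113 d=0.94239 q=0.53037 e^(-rΔt)=0.99466
t_9 payoffs: 33.2938 27.8160 21.6479 14.7026 6.8823 0.0000 0.0000 0.0000 0.0000 0.0000
t_8: node(8,0) S=46.1339 payoff=30.6361 vs cont=30.2263 → 30.6361 [stop]  node(8,1) S=51.9466 payoff=24.8234 vs cont=24.4136 → 24.8234 [stop]  node(8,2) S=58.4918 payoff=18.2782 vs cont=17.8684 → 18.2782 [stop]  node(8,3) S=65.8616 payoff=10.9084 vs cont=10.4986 → 10.9084 [stop]  node(8,4) S=74.1600 payoff=2.6100 vs cont=3.2149 → 3.2149 [wait]  node(8,5) S=83.5040 payoff=0.0000 vs cont=0.0000 → 0.0000 [wait]  node(8,6) S=94.0253 payoff=0.0000 vs cont=0.0000 → 0.0000 [wait]  node(8,7) S=105.8723 payoff=0.0000 vs cont=0.0000 → 0.0000 [wait]  node(8,8) S=119.2119 payoff=0.0000 vs cont=0.0000 → 0.0000 [wait]  ⇒ S*(8)=65.8616
t_7: node(7,0) S=48.9540 payoff=27.8160 vs cont=27.4061 → 27.8160 [stop]  node(7,1) S=55.1221 payoff=21.6479 vs cont=21.2380 → 21.6479 [stop]  node(7,2) S=62.0674 payoff=14.7026 vs cont=14.2928 → 14.7026 [stop]  node(7,3) S=69.8877 payoff=6.8823 vs cont=6.7915 → 6.8823 [stop]  node(7,4) S=78.6934 payoff=0.0000 vs cont=1.5017 → 1.5017 [wait]  node(7,5) S=88.6086 payoff=0.0000 vs cont=0.0000 → 0.0000 [wait]  node(7,6) S=99.7731 payoff=0.0000 vs cont=0.0000 → 0.0000 [wait]  node(7,7) S=112.3443 payoff=0.0000 vs cont=0.0000 → 0.0000 [wait]  ⇒ S*(7)=69.8877
t_6: node(6,0) S=51.9466 payoff=24.8234 vs cont=24.4136 → 24.8234 [stop]  node(6,1) S=58.4918 payoff=18.2782 vs cont=17.8684 → 18.2782 [stop]  node(6,2) S=65.8616 payoff=10.9084 vs cont=10.4986 → 10.9084 [stop]  node(6,3) S=74.1600 payoff=2.6100 vs cont=4.0071 → 4.0071 [wait]  node(6,4) S=83.5040 payoff=0.0000 vs cont=0.7015 → 0.7015 [wait]  node(6,5) S=94.0253 payoff=0.0000 vs cont=0.0000 → 0.0000 [wait]  node(6,6) S=105.8723 payoff=0.0000 vs cont=0.0000 → 0.0000 [wait]  ⇒ S*(6)=65.8616
t_5: node(5,0) S=55.1221 payoff=21.6479 vs cont=21.2380 → 21.6479 [stop]  node(5,1) S=62.0674 payoff=14.7026 vs cont=14.2928 → 14.7026 [stop]  node(5,2) S=69.8877 payoff=6.8823 vs cont=7.2095 → 7.2095 [wait]  node(5,3) S=78.6934 payoff=0.0000 vs cont=2.2419 → 2.2419 [wait]  node(5,4) S=88.6086 payoff=0.0000 vs cont=0.3277 → 0.3277 [wait]  node(5,5) S=99.7731 payoff=0.0000 vs cont=0.0000 → 0.0000 [wait]  ⇒ S*(5)=62.0674
t_4: node(4,0) S=58.4918 payoff=18.2782 vs cont=17.8684 → 18.2782 [stop]  node(4,1) S=65.8616 payoff=10.9084 vs cont=10.6712 → 10.9084 [stop]  node(4,2) S=74.1600 payoff=2.6100 vs cont=4.5504 → 4.5504 [wait]  node(4,3) S=83.5040 payoff=0.0000 vs cont=1.2201 → 1.2201 [wait]  node(4,4) S=94.0253 payoff=0.0000 vs cont=0.1531 → 0.1531 [wait]  ⇒ S*(4)=65.8616
t_3: node(3,0) S=62.0674 payoff=14.7026 vs cont=14.2928 → 14.7026 [stop]  node(3,1) S=69.8877 payoff=6.8823 vs cont=7.4961 → 7.4961 [wait]  node(3,2) S=78.6934 payoff=0.0000 vs cont=2.7692 → 2.7692 [wait]  node(3,3) S=88.6086 payoff=0.0000 vs cont=0.6507 → 0.6507 [wait]  ⇒ S*(3)=62.0674
t_2: node(2,0) S=65.8616 payoff=10.9084 vs cont=10.8224 → 10.9084 [stop]  node(2,1) S=74.1600 payoff=2.6100 vs cont=4.9624 → 4.9624 [wait]  node(2,2) S=83.5040 payoff=0.0000 vs cont=1.6368 → 1.6368 [wait]  ⇒ S*(2)=65.8616
t_1: node(1,0) S=69.8877 payoff=6.8823 vs cont=7.7134 → 7.7134 [wait]  node(1,1) S=78.6934 payoff=0.0000 vs cont=3.1816 → 3.1816 [wait]  ⇒ S*(1)=-
t_0: node(0,0) S=74.1600 payoff=2.6100 vs cont=5.2815 → 5.2815 [wait]  ⇒ S*(0)=-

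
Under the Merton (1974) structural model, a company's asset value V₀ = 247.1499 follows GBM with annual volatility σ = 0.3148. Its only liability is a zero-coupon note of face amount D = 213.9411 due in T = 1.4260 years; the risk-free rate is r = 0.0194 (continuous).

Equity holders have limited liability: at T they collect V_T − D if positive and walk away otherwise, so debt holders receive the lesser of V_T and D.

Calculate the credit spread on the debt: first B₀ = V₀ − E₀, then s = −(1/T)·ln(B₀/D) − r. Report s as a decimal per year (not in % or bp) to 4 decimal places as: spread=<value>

spread=0.0629

Equity is a call on the firm's assets struck at D = 213.9411:
d₁ = [ln(V₀/D) + (r + σ²/2)T] / (σ√T)
   = [ln(247.1499/213.9411) + (0.0194 + 0.5·0.3148²)·1.4260] / (0.3148·√1.4260)
   = [0.144294 + 0.098322] / 0.375919 = 0.645395
d₂ = d₁ − σ√T = 0.645395 − 0.375919 = 0.269476
N(d₁) = 0.740664,  N(d₂) = 0.606218,  e^(−rT) = 0.972715
E₀ = V₀·N(d₁) − D·e^(−rT)·N(d₂)
   = 247.1499·0.740664 − 213.9411·0.972715·0.606218 = 56.898893
B₀ = V₀ − E₀ = 247.1499 − 56.898893 = 190.251007
spread = −(1/T)·ln(B₀/D) − r = −(1/1.4260)·ln(190.251007/213.9411) − 0.0194 = 0.06289765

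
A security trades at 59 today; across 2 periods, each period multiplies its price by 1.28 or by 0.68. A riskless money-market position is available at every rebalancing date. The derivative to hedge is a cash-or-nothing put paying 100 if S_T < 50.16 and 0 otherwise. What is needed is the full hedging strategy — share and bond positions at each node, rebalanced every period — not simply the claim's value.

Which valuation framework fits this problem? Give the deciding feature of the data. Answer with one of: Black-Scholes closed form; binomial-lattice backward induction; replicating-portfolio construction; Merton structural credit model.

Key observation: the task asks for the hedge itself — share and bond holdings at every node of the 2-period tree on spot 59 with factors 1.28/0.68 — which is exactly what the replicating-portfolio construction produces.

framework: replicating-portfolio construction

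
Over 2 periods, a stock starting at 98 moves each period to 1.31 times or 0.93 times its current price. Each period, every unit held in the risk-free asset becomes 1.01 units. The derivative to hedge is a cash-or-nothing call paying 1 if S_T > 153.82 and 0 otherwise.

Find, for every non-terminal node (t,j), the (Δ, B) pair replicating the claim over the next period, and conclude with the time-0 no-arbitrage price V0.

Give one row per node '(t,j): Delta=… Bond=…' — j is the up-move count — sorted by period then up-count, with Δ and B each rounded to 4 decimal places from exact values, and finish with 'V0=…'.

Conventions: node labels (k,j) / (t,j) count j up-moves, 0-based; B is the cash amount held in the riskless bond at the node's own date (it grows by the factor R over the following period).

The replicating-portfolio and risk-neutral prices coincide; use p* = (1.01−0.93)/(1.31−0.93) = 0.2105 for the latter.
Expiry values: V(2,0)=0.0000, V(2,1)=0.0000, V(2,2)=1.0000
(1,0): S=91.1400. Δ = (V_up−V_dn)/(S_up−S_dn) = (0.0000−0.0000)/(119.3934−84.7602) = 0.0000. V = [p*·0.0000 + (1−p*)·0.0000]/1.01 = 0.0000. B = V − Δ·S = 0.0000.
(1,1): S=128.3800. Δ = (V_up−V_dn)/(S_up−S_dn) = (1.0000−0.0000)/(168.1778−119.3934) = 0.0205. V = [p*·1.0000 + (1−p*)·0.0000]/1.01 = 0.2084. B = V − Δ·S = -2.4231.
(0,0): S=98.0000. Δ = (V_up−V_dn)/(S_up−S_dn) = (0.2084−0.0000)/(128.3800−91.1400) = 0.0056. V = [p*·0.2084 + (1−p*)·0.0000]/1.01 = 0.0434. B = V − Δ·S = -0.5051.
Sanity check at the root: Δ(0,0)·S0 + B(0,0) reproduces V0 = 0.0434.

(0,0): Delta=0.0056 Bond=-0.5051
(1,0): Delta=0.0000 Bond=0.0000
(1,1): Delta=0.0205 Bond=-2.4231
V0=0.0434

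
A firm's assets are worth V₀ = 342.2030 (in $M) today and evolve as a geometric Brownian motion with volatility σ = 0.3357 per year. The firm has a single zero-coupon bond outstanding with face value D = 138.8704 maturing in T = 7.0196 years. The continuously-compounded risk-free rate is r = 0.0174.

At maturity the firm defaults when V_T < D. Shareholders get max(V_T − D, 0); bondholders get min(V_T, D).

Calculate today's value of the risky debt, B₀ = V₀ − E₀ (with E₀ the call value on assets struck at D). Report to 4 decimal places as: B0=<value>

B0=112.3221

Work the structural quantities from V₀ = 342.2030 against face 138.8704:
d₁ = [ln(V₀/D) + (r + σ²/2)T] / (σ√T)
   = [ln(342.2030/138.8704) + (0.0174 + 0.5·0.3357²)·7.0196] / (0.3357·√7.0196)
   = [0.901863 + 0.517676] / 0.889421 = 1.596026
d₂ = d₁ − σ√T = 1.596026 − 0.889421 = 0.706604
N(d₁) = 0.944758,  N(d₂) = 0.760094,  e^(−rT) = 0.885024
E₀ = V₀·N(d₁) − D·e^(−rT)·N(d₂)
   = 342.2030·0.944758 − 138.8704·0.885024·0.760094 = 229.880937
B₀ = V₀ − E₀ = 342.2030 − 229.880937 = 112.322063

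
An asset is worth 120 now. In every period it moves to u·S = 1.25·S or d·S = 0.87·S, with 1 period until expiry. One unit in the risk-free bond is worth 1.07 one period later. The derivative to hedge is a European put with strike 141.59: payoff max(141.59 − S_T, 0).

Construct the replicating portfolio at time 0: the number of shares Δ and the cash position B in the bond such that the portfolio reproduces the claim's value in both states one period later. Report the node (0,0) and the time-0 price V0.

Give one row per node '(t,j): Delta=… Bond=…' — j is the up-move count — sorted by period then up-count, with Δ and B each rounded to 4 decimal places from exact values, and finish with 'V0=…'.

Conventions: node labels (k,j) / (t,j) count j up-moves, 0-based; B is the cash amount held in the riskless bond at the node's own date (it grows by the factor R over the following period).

Under the risk-neutral measure, an up-move has probability p* = (R−d)/(u−d) = 0.5263 and values discount at R = 1.07.
At maturity the claim pays: V(1,0)=37.1900, V(1,1)=0.0000
  t=0,j=0: stock 120.0000 → up 150.0000 (V=0.0000), down 104.4000 (V=37.1900). Price 16.4638; hedge Δ=-0.8156, bond B=114.3323.
Sanity check at the root: Δ(0,0)·S0 + B(0,0) reproduces V0 = 16.4638.

(0,0): Delta=-0.8156 Bond=114.3323
V0=16.4638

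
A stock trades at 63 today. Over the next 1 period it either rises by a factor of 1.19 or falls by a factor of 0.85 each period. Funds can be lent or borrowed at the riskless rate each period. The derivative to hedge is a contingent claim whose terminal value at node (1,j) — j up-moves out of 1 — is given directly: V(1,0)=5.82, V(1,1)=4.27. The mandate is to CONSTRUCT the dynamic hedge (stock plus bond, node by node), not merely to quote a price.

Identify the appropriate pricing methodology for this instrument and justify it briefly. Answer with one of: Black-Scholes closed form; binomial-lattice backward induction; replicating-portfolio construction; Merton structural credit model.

framework: replicating-portfolio construction

Key observation: since the answer must list Δ and B at each node of the 1.19/0.85 lattice on 63, the replicating-portfolio method — solving the two-state system at every node — is the one that applies.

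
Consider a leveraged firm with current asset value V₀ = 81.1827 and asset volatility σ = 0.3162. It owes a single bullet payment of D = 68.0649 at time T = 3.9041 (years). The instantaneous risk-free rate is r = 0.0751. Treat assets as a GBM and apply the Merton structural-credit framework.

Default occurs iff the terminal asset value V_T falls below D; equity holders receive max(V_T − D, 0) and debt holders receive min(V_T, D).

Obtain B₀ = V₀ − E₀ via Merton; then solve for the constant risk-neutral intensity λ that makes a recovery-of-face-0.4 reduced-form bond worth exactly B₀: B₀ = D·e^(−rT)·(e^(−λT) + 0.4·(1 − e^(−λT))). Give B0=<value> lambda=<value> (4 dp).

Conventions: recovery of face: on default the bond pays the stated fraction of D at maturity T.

With assets at 81.1827 and a single debt payment of 68.0649 at 3.9041 years:
d₁ = [ln(V₀/D) + (r + σ²/2)T] / (σ√T)
   = [ln(81.1827/68.0649) + (0.0751 + 0.5·0.3162²)·3.9041] / (0.3162·√3.9041)
   = [0.176241 + 0.488369] / 0.624773 = 1.063761
d₂ = d₁ − σ√T = 1.063761 − 0.624773 = 0.438988
N(d₁) = 0.856281,  N(d₂) = 0.669665,  e^(−rT) = 0.745875
E₀ = V₀·N(d₁) − D·e^(−rT)·N(d₂)
   = 81.1827·0.856281 − 68.0649·0.745875·0.669665 = 35.517784
B₀ = V₀ − E₀ = 81.1827 − 35.517784 = 45.664916
e^(−λT) = (B₀·e^(rT)/D − 0.4)/(1 − 0.4) = (45.6649·1.340708/68.0649 − 0.4)/0.6 = 0.83247365
λ = −ln(0.83247365)/3.9041 = 0.046964

B0=45.6649 lambda=0.0470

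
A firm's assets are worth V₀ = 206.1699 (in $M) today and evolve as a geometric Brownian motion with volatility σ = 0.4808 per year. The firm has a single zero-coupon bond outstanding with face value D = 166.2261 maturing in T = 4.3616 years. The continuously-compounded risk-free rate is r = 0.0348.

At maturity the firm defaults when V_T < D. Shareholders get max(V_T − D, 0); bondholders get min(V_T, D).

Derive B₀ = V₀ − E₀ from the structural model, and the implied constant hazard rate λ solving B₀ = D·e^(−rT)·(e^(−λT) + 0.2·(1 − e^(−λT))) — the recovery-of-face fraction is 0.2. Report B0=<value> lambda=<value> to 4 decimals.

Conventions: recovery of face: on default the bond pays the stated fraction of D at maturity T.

B0=103.4050 lambda=0.0970

Apply the equity-as-call identities (strike 166.2261, horizon 4.3616 years):
d₁ = [ln(V₀/D) + (r + σ²/2)T] / (σ√T)
   = [ln(206.1699/166.2261) + (0.0348 + 0.5·0.4808²)·4.3616] / (0.4808·√4.3616)
   = [0.215352 + 0.655916] / 1.004124 = 0.867690
d₂ = d₁ − σ√T = 0.867690 − 1.004124 = -0.136435
N(d₁) = 0.807218,  N(d₂) = 0.445739,  e^(−rT) = 0.859174
E₀ = V₀·N(d₁) − D·e^(−rT)·N(d₂)
   = 206.1699·0.807218 − 166.2261·0.859174·0.445739 = 102.764858
B₀ = V₀ − E₀ = 206.1699 − 102.764858 = 103.405042
e^(−λT) = (B₀·e^(rT)/D − 0.2)/(1 − 0.2) = (103.4050·1.163908/166.2261 − 0.2)/0.8 = 0.65504704
λ = −ln(0.65504704)/4.3616 = 0.096994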